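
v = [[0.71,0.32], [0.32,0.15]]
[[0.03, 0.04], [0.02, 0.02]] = v@[[0.03, 0.04], [0.04, 0.05]]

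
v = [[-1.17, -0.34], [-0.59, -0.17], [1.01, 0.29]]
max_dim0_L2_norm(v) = 1.65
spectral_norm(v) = 1.72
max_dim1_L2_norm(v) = 1.22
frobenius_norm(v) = 1.72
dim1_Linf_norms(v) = [1.17, 0.59, 1.01]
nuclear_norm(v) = 1.72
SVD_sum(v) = [[-1.17, -0.34],  [-0.59, -0.17],  [1.01, 0.29]] + [[0.0,-0.0], [-0.0,0.0], [0.0,-0.0]]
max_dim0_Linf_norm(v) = 1.17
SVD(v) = [[-0.71, 0.69], [-0.36, -0.19], [0.61, 0.7]] @ diag([1.7221188216795087, 0.0026007724199563834]) @ [[0.96, 0.28], [0.28, -0.96]]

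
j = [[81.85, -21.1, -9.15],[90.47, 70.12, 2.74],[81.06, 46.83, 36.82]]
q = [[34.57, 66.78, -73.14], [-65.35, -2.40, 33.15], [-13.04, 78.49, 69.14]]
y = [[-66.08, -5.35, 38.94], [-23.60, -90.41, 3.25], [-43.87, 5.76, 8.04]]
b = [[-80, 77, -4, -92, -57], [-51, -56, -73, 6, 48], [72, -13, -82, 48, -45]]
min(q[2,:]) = -13.04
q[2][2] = 69.14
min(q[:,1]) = -2.4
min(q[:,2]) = -73.14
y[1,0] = -23.6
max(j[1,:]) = 90.47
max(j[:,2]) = 36.82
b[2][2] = -82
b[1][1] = -56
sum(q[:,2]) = 29.15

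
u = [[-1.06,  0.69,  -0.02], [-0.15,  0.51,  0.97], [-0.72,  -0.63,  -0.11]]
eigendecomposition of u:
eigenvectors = [[(-0.87+0j), (-0.25+0.18j), -0.25-0.18j], [0.18+0.00j, -0.70+0.00j, -0.70-0.00j], [-0.46+0.00j, (0.13-0.63j), (0.13+0.63j)]]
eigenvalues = [(-1.22+0j), (0.28+0.91j), (0.28-0.91j)]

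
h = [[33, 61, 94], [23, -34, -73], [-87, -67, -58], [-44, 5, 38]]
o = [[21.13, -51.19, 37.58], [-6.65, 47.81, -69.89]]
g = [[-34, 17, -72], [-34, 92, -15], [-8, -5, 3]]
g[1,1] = 92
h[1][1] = -34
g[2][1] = -5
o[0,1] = -51.19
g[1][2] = -15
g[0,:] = [-34, 17, -72]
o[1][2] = -69.89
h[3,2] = 38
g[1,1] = 92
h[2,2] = -58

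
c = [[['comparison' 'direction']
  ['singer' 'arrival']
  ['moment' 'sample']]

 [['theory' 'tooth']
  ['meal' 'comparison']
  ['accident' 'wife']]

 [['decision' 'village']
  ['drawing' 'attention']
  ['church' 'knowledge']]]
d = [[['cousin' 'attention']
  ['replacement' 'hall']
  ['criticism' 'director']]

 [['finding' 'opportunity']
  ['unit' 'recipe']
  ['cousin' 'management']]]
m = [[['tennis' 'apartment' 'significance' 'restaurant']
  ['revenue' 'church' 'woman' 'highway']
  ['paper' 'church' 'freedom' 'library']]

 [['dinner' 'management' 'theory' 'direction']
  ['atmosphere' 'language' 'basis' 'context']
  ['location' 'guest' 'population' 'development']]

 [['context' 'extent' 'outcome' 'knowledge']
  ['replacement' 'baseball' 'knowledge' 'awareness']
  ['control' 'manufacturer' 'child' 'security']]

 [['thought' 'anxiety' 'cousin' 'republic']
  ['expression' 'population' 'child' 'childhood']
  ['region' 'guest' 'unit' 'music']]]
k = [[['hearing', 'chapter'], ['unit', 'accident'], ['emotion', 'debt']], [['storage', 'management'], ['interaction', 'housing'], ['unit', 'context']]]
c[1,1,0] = 'meal'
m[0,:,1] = ['apartment', 'church', 'church']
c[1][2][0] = 'accident'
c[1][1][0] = 'meal'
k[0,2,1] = 'debt'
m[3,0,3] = 'republic'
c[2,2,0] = 'church'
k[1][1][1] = 'housing'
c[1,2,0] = 'accident'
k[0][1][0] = 'unit'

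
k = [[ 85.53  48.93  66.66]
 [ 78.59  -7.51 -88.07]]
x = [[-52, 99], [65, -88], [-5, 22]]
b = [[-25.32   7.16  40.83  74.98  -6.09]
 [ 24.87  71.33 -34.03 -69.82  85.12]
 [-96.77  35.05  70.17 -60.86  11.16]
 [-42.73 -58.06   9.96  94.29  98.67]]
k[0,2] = 66.66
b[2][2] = 70.17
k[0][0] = 85.53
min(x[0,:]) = -52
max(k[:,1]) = 48.93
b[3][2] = 9.96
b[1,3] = -69.82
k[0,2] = 66.66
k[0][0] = 85.53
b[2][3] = -60.86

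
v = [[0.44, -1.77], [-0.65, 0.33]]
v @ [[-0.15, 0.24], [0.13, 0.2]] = [[-0.3,-0.25], [0.14,-0.09]]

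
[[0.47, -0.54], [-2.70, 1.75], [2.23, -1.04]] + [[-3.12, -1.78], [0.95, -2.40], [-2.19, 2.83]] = [[-2.65, -2.32],[-1.75, -0.65],[0.04, 1.79]]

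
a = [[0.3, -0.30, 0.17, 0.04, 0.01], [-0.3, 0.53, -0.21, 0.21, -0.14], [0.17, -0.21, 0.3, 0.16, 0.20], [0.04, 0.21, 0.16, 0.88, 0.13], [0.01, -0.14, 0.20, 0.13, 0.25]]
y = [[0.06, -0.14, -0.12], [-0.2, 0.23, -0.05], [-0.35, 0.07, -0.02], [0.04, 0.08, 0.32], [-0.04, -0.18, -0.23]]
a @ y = [[0.02, -0.10, -0.01], [-0.04, 0.19, 0.11], [-0.05, -0.07, -0.01], [-0.07, 0.10, 0.23], [-0.05, -0.05, -0.01]]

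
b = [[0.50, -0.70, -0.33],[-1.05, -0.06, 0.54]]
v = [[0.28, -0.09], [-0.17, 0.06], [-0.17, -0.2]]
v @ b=[[0.23, -0.19, -0.14],[-0.15, 0.12, 0.09],[0.13, 0.13, -0.05]]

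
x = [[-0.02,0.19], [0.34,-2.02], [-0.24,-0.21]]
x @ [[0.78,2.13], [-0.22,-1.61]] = [[-0.06, -0.35], [0.71, 3.98], [-0.14, -0.17]]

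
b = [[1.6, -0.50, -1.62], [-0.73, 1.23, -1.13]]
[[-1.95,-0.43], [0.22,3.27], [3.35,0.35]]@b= [[-2.81, 0.45, 3.64], [-2.04, 3.91, -4.05], [5.1, -1.24, -5.82]]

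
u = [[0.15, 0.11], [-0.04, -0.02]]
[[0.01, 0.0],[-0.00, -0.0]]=u @ [[0.06, 0.05], [-0.01, -0.06]]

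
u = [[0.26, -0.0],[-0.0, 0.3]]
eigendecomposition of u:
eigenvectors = [[1.00, 0.00], [0.00, 1.00]]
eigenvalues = [0.26, 0.3]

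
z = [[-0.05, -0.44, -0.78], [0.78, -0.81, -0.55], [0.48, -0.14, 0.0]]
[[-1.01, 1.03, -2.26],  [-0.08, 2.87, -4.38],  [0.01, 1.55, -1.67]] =z @ [[-0.67, 3.76, -3.51], [-2.37, 1.83, -0.14], [2.68, -2.59, 3.2]]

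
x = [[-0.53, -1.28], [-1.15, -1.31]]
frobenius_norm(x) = 2.23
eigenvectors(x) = [[0.82, 0.61], [-0.57, 0.79]]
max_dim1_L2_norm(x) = 1.74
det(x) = -0.78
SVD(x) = [[-0.62, -0.79], [-0.79, 0.62]] @ diag([2.1983517215290678, 0.35376504695939587]) @ [[0.56, 0.83], [-0.83, 0.56]]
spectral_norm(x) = 2.20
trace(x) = -1.84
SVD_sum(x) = [[-0.76, -1.12], [-0.97, -1.43]] + [[0.23, -0.16], [-0.18, 0.12]]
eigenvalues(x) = [0.35, -2.19]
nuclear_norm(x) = 2.55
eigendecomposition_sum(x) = [[0.23, -0.18], [-0.16, 0.12]] + [[-0.76, -1.10], [-0.99, -1.43]]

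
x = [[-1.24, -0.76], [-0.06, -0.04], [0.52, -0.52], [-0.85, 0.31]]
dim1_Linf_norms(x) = [1.24, 0.06, 0.52, 0.85]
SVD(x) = [[-0.85, -0.48],  [-0.04, -0.03],  [0.24, -0.68],  [-0.46, 0.55]] @ diag([1.6229908609109642, 0.919619848306618]) @ [[0.97, 0.24],[-0.24, 0.97]]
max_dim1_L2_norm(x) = 1.45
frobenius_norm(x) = 1.87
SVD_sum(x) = [[-1.35, -0.33],  [-0.07, -0.02],  [0.37, 0.09],  [-0.73, -0.18]] + [[0.11, -0.43], [0.01, -0.02], [0.15, -0.61], [-0.12, 0.49]]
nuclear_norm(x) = 2.54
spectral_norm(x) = 1.62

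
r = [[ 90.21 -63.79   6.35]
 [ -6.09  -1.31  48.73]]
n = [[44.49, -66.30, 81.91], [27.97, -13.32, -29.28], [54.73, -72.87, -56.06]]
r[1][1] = -1.31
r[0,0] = 90.21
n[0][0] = 44.49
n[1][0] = 27.97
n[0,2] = 81.91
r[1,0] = -6.09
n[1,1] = -13.32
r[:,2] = [6.35, 48.73]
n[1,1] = -13.32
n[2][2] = -56.06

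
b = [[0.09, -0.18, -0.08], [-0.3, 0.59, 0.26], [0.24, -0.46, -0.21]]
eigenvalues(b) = [0.48, -0.0, -0.01]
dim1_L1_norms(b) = [0.35, 1.15, 0.91]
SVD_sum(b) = [[0.09, -0.18, -0.08], [-0.3, 0.59, 0.26], [0.24, -0.46, -0.21]] + [[-0.0, -0.0, 0.0], [0.00, 0.0, -0.0], [0.0, 0.00, -0.0]] + [[-0.0, -0.00, -0.0], [-0.0, -0.00, -0.00], [-0.0, -0.00, -0.0]]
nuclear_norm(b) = 0.94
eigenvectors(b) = [[-0.23,0.63,0.21], [0.77,-0.02,-0.3], [-0.59,0.78,0.93]]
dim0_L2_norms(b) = [0.39, 0.77, 0.34]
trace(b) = 0.47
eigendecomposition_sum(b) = [[0.09,-0.18,-0.08], [-0.29,0.59,0.26], [0.23,-0.45,-0.20]] + [[-0.00,-0.0,0.00], [0.00,0.0,-0.0], [-0.00,-0.00,0.00]] + [[0.00,-0.00,-0.00], [-0.01,0.00,0.0], [0.02,-0.01,-0.01]]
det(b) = 0.00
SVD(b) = [[-0.23,0.23,-0.95], [0.76,-0.56,-0.32], [-0.60,-0.8,-0.05]] @ diag([0.9305142261405986, 0.006402567540030488, 0.0015106551087581647]) @ [[-0.42, 0.83, 0.37], [-0.53, -0.56, 0.64], [0.73, 0.07, 0.68]]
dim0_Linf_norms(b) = [0.3, 0.59, 0.26]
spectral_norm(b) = 0.93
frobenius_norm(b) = 0.93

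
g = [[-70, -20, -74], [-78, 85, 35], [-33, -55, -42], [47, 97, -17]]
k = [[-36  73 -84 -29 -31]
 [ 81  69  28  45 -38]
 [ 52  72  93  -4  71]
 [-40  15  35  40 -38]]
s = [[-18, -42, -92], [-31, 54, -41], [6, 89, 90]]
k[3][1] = 15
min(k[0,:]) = -84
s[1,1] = 54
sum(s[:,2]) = -43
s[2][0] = 6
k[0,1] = 73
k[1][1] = 69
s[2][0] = 6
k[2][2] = 93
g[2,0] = -33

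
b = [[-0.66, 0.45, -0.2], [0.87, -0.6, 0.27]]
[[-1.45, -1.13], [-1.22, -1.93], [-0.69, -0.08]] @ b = [[-0.03,0.03,-0.02], [-0.87,0.61,-0.28], [0.39,-0.26,0.12]]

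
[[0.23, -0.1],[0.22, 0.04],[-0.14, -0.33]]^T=[[0.23, 0.22, -0.14], [-0.1, 0.04, -0.33]]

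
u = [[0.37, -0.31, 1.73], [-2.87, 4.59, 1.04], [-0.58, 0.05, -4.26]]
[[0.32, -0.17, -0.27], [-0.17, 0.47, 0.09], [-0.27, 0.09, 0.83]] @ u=[[0.76, -0.89, 1.53], [-1.46, 2.21, -0.19], [-0.84, 0.54, -3.91]]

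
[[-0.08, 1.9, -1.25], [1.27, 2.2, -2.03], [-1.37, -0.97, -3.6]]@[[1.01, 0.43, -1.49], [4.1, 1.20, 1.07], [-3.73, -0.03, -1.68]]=[[12.37,2.28,4.25], [17.87,3.25,3.87], [8.07,-1.65,7.05]]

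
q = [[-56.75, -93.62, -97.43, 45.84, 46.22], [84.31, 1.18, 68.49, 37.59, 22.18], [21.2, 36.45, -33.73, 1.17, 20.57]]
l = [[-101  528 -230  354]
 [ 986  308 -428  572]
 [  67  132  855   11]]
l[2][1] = 132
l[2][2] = 855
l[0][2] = -230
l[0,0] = -101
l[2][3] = 11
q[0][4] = 46.22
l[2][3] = 11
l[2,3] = 11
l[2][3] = 11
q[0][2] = -97.43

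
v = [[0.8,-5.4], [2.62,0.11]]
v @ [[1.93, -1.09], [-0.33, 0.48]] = [[3.33,  -3.46],[5.02,  -2.8]]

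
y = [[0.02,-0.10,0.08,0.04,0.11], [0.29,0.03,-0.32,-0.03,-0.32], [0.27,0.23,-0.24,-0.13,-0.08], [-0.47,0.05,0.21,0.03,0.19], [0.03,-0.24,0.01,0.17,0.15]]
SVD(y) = [[0.12, 0.31, -0.32, 0.2, -0.87], [-0.61, 0.06, 0.64, -0.28, -0.36], [-0.48, -0.36, -0.66, -0.46, -0.06], [0.60, -0.46, 0.21, -0.55, -0.28], [0.14, 0.75, -0.10, -0.61, 0.18]] @ diag([0.8509595046198419, 0.39994290252451875, 0.20849165239367848, 0.12155907499590966, 0.00825944221536051]) @ [[-0.69, -0.17, 0.53, 0.15, 0.45], [0.41, -0.79, 0.01, 0.43, 0.18], [-0.49, -0.32, -0.14, 0.21, -0.77], [0.3, -0.12, 0.79, -0.37, -0.38], [0.18, 0.49, 0.30, 0.79, -0.15]]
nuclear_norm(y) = 1.59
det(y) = -0.00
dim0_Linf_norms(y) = [0.47, 0.24, 0.32, 0.17, 0.32]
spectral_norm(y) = 0.85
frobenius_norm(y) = 0.97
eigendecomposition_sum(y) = [[-0.01+0.02j, -0.02-0.00j, (0.01-0.02j), 0.01+0.00j, (-0-0.02j)],  [(0.14+0.05j), (-0.01+0.1j), -0.13-0.08j, 0.01-0.04j, (-0.09+0.01j)],  [0.08-0.16j, 0.11+0.03j, -0.11+0.14j, -0.04-0.01j, (-0.01+0.11j)],  [-0.13-0.04j, (0.01-0.09j), (0.12+0.07j), (-0.01+0.03j), (0.08-0.01j)],  [(0.08+0.11j), (-0.06+0.06j), -0.05-0.13j, (0.02-0.02j), -0.07-0.04j]] + [[(-0.01-0.02j), (-0.02+0j), (0.01+0.02j), 0.01-0.00j, -0.00+0.02j], [0.14-0.05j, -0.01-0.10j, -0.13+0.08j, 0.01+0.04j, -0.09-0.01j], [0.08+0.16j, (0.11-0.03j), -0.11-0.14j, (-0.04+0.01j), -0.01-0.11j], [(-0.13+0.04j), (0.01+0.09j), 0.12-0.07j, -0.01-0.03j, (0.08+0.01j)], [0.08-0.11j, (-0.06-0.06j), (-0.05+0.13j), 0.02+0.02j, (-0.07+0.04j)]] + [[0.02+0.17j, (-0.03+0.04j), (0.03-0.04j), (0.01-0.08j), (0.06-0.15j)], [(0.01-0.14j), (0.03-0.03j), -0.03+0.03j, (-0.02+0.07j), (-0.07+0.12j)], [0.06+0.03j, (0.01+0.02j), (-0.01-0.02j), -0.02-0.02j, -0.04-0.05j], [(-0.1-0.17j), (0.02-0.06j), (-0.01+0.06j), 0.02+0.10j, 0.01+0.19j], [(-0.06+0.22j), -0.06+0.03j, (0.06-0.04j), 0.06-0.09j, (0.15-0.16j)]] + [[0.02-0.17j, -0.03-0.04j, 0.03+0.04j, (0.01+0.08j), 0.06+0.15j], [(0.01+0.14j), 0.03+0.03j, -0.03-0.03j, -0.02-0.07j, (-0.07-0.12j)], [0.06-0.03j, 0.01-0.02j, (-0.01+0.02j), -0.02+0.02j, (-0.04+0.05j)], [(-0.1+0.17j), 0.02+0.06j, (-0.01-0.06j), 0.02-0.10j, 0.01-0.19j], [(-0.06-0.22j), -0.06-0.03j, (0.06+0.04j), 0.06+0.09j, (0.15+0.16j)]] + [[-0.00-0.00j, -0.00-0.00j, (-0+0j), -0.00+0.00j, 0j], [(-0.01-0j), -0.00-0.00j, -0.00+0.00j, -0.00+0.00j, 0j], [(-0.01-0j), -0.00-0.00j, -0.00+0.00j, (-0+0j), 0.00+0.00j], [-0.01-0.00j, -0.01-0.00j, (-0+0j), -0.00+0.00j, 0.00+0.00j], [0j, 0.00+0.00j, 0.00-0.00j, -0j, (-0-0j)]]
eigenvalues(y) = [(-0.21+0.25j), (-0.21-0.25j), (0.21+0.06j), (0.21-0.06j), (-0.01+0j)]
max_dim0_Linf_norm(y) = 0.47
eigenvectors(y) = [[-0.08+0.02j,(-0.08-0.02j),0.41-0.17j,0.41+0.17j,-0.21+0.00j], [0.06+0.50j,0.06-0.50j,-0.36+0.09j,(-0.36-0.09j),(-0.47+0j)], [(0.58+0j),(0.58-0j),(0.04-0.17j),(0.04+0.17j),-0.35+0.00j], [(-0.06-0.44j),(-0.06+0.44j),-0.36+0.38j,-0.36-0.38j,(-0.77+0j)], [-0.21+0.39j,(-0.21-0.39j),0.60+0.00j,0.60-0.00j,0.16+0.00j]]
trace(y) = -0.01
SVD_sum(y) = [[-0.07, -0.02, 0.05, 0.01, 0.05],[0.36, 0.09, -0.27, -0.08, -0.23],[0.28, 0.07, -0.21, -0.06, -0.18],[-0.35, -0.09, 0.27, 0.08, 0.23],[-0.08, -0.02, 0.06, 0.02, 0.05]] + [[0.05, -0.1, 0.0, 0.05, 0.02], [0.01, -0.02, 0.00, 0.01, 0.00], [-0.06, 0.11, -0.00, -0.06, -0.03], [-0.07, 0.14, -0.00, -0.08, -0.03], [0.12, -0.24, 0.00, 0.13, 0.05]] + [[0.03, 0.02, 0.01, -0.01, 0.05], [-0.07, -0.04, -0.02, 0.03, -0.1], [0.07, 0.04, 0.02, -0.03, 0.11], [-0.02, -0.01, -0.01, 0.01, -0.03], [0.01, 0.01, 0.0, -0.00, 0.02]] + [[0.01, -0.0, 0.02, -0.01, -0.01], [-0.01, 0.0, -0.03, 0.01, 0.01], [-0.02, 0.01, -0.04, 0.02, 0.02], [-0.02, 0.01, -0.05, 0.02, 0.03], [-0.02, 0.01, -0.06, 0.03, 0.03]] + [[-0.0, -0.00, -0.0, -0.01, 0.0], [-0.00, -0.0, -0.00, -0.0, 0.0], [-0.00, -0.0, -0.00, -0.00, 0.00], [-0.00, -0.00, -0.0, -0.0, 0.0], [0.0, 0.0, 0.00, 0.00, -0.00]]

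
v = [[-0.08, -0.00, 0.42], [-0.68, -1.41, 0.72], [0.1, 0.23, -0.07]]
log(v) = [[-6.42+0.06j, 4.08+0.13j, 23.86-0.08j],  [2.88+1.41j, (-1.52+2.8j), -11.58-1.76j],  [-0.92-0.22j, (0.15-0.44j), 1.14+0.28j]]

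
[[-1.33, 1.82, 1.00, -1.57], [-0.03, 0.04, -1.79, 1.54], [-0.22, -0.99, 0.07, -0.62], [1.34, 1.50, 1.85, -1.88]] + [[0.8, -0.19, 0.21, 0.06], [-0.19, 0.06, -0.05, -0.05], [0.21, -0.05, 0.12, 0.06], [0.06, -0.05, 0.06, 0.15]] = [[-0.53, 1.63, 1.21, -1.51], [-0.22, 0.10, -1.84, 1.49], [-0.01, -1.04, 0.19, -0.56], [1.40, 1.45, 1.91, -1.73]]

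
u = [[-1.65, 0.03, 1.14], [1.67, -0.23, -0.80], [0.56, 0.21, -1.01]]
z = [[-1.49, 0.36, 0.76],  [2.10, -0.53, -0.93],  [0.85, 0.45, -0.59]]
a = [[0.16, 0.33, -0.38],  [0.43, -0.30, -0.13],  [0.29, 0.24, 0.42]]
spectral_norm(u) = 2.91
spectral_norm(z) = 3.05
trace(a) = 0.28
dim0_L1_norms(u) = [3.88, 0.47, 2.95]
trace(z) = -2.61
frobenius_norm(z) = 3.12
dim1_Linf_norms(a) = [0.38, 0.43, 0.42]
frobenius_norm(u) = 2.98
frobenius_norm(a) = 0.94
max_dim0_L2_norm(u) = 2.41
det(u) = -0.08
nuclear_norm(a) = 1.63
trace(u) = -2.89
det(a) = -0.16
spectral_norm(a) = 0.58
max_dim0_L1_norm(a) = 0.93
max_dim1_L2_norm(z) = 2.36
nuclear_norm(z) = 3.77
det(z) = 0.13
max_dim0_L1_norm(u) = 3.88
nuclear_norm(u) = 3.61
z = a + u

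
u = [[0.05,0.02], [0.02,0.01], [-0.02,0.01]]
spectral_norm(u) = 0.06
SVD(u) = [[-0.89, -0.2], [-0.37, -0.20], [0.26, -0.96]] @ diag([0.06024972831176208, 0.016430771082297253]) @ [[-0.95, -0.31], [0.31, -0.95]]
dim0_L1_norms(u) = [0.09, 0.04]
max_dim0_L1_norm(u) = 0.09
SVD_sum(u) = [[0.05, 0.02], [0.02, 0.01], [-0.02, -0.0]] + [[-0.0, 0.0],[-0.0, 0.0],[-0.00, 0.01]]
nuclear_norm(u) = 0.08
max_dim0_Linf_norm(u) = 0.05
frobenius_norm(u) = 0.06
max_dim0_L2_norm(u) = 0.06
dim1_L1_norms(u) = [0.07, 0.03, 0.03]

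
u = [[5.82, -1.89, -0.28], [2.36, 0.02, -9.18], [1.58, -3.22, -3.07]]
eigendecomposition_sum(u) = [[0.2,  -0.4,  -0.97], [1.18,  -2.42,  -5.83], [0.93,  -1.91,  -4.6]] + [[10.56, -14.07, 15.62], [4.47, -5.96, 6.62], [0.28, -0.38, 0.42]] + [[-4.94, 12.59, -14.93], [-3.29, 8.40, -9.96], [0.37, -0.94, 1.11]]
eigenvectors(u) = [[0.13, 0.92, -0.83], [0.78, 0.39, -0.55], [0.61, 0.02, 0.06]]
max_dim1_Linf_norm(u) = 9.18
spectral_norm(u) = 10.43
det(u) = -156.54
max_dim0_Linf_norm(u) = 9.18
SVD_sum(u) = [[1.24, -0.50, -2.67], [3.82, -1.53, -8.21], [1.64, -0.66, -3.52]] + [[4.22,-2.14,2.36], [-1.78,0.9,-1.00], [0.95,-0.48,0.53]] + [[0.36, 0.74, 0.03], [0.32, 0.65, 0.03], [-1.01, -2.08, -0.08]]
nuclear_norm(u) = 18.85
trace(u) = 2.77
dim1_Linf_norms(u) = [5.82, 9.18, 3.22]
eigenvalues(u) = [-6.82, 5.01, 4.58]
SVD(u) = [[-0.29, 0.9, -0.32], [-0.88, -0.38, -0.28], [-0.38, 0.2, 0.90]] @ diag([10.430428034473811, 5.856048498458644, 2.5627850088064354]) @ [[-0.42, 0.17, 0.89], [0.8, -0.40, 0.45], [-0.44, -0.9, -0.04]]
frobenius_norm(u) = 12.23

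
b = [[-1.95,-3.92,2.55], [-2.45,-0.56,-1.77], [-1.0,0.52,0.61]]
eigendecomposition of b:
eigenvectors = [[-0.81+0.00j, -0.60+0.00j, -0.60-0.00j], [-0.57+0.00j, 0.60-0.07j, (0.6+0.07j)], [(-0.1+0j), (0.17-0.49j), 0.17+0.49j]]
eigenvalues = [(-4.37+0j), (1.24+1.65j), (1.24-1.65j)]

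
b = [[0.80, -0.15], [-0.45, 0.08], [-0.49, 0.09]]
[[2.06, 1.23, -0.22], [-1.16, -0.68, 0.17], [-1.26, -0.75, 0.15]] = b@ [[2.84, 0.89, -2.31], [1.44, -3.45, -10.86]]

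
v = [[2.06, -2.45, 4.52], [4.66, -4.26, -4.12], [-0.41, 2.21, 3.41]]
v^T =[[2.06, 4.66, -0.41], [-2.45, -4.26, 2.21], [4.52, -4.12, 3.41]]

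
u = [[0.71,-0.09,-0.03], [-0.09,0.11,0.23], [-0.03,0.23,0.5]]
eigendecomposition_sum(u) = [[-0.0, -0.00, 0.00], [-0.0, -0.0, 0.0], [0.0, 0.0, -0.0]] + [[0.61, -0.17, -0.23], [-0.17, 0.05, 0.07], [-0.23, 0.07, 0.09]] + [[0.1, 0.08, 0.20], [0.08, 0.07, 0.16], [0.2, 0.16, 0.41]]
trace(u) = 1.32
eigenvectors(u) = [[0.1, 0.90, 0.42], [0.91, -0.25, 0.34], [-0.41, -0.35, 0.84]]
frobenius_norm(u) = 0.94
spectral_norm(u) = 0.75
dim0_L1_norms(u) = [0.83, 0.43, 0.76]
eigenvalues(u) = [-0.0, 0.75, 0.58]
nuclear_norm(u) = 1.33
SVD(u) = [[-0.9, -0.42, -0.1], [0.25, -0.34, -0.91], [0.35, -0.84, 0.41]] @ diag([0.7466225101845324, 0.5766662909110444, 0.0032888010955770632]) @ [[-0.90, 0.25, 0.35], [-0.42, -0.34, -0.84], [0.10, 0.91, -0.41]]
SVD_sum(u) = [[0.61, -0.17, -0.23], [-0.17, 0.05, 0.07], [-0.23, 0.07, 0.09]] + [[0.10, 0.08, 0.20], [0.08, 0.07, 0.16], [0.2, 0.16, 0.41]] + [[-0.0, -0.0, 0.00], [-0.00, -0.00, 0.0], [0.0, 0.0, -0.0]]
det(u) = -0.00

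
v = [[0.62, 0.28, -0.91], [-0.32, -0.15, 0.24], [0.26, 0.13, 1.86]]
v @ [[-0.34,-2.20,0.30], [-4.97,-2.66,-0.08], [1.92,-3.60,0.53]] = [[-3.35, 1.17, -0.32], [1.32, 0.24, 0.04], [2.84, -7.61, 1.05]]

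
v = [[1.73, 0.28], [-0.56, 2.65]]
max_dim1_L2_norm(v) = 2.71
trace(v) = 4.38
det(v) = 4.74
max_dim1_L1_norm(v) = 3.21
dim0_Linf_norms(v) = [1.73, 2.65]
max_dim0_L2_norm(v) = 2.66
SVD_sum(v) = [[0.03,-0.14], [-0.65,2.63]] + [[1.70, 0.42], [0.09, 0.02]]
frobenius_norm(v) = 3.23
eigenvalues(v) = [1.96, 2.42]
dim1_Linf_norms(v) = [1.73, 2.65]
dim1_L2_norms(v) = [1.75, 2.71]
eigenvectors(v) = [[-0.78, -0.37], [-0.63, -0.93]]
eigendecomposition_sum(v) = [[2.9, -1.17], [2.34, -0.94]] + [[-1.17, 1.45], [-2.90, 3.59]]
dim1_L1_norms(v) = [2.01, 3.21]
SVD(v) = [[-0.05, 1.00], [1.0, 0.05]] @ diag([2.7107429233046285, 1.7490777008909235]) @ [[-0.24,0.97], [0.97,0.24]]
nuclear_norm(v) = 4.46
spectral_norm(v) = 2.71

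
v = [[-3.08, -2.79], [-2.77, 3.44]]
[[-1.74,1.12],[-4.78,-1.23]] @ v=[[2.26, 8.71],[18.13, 9.11]]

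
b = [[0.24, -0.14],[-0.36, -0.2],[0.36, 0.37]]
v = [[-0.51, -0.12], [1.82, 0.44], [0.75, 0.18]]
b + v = [[-0.27,  -0.26], [1.46,  0.24], [1.11,  0.55]]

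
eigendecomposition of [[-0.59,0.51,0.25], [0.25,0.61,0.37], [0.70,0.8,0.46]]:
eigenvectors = [[-0.26, -0.87, -0.05], [-0.56, 0.03, -0.49], [-0.79, 0.49, 0.87]]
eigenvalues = [1.25, -0.75, -0.03]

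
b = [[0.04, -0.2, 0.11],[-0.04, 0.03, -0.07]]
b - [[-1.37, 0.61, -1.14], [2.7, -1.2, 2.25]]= [[1.41, -0.81, 1.25],[-2.74, 1.23, -2.32]]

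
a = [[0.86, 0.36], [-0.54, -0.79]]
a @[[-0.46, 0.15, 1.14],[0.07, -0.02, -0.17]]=[[-0.37, 0.12, 0.92], [0.19, -0.07, -0.48]]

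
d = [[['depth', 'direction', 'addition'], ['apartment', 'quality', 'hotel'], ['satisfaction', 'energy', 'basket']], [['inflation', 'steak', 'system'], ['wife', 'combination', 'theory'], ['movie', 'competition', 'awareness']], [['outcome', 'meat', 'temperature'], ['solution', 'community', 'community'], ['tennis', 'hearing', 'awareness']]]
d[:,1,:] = [['apartment', 'quality', 'hotel'], ['wife', 'combination', 'theory'], ['solution', 'community', 'community']]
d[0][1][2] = 'hotel'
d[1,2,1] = 'competition'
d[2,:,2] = ['temperature', 'community', 'awareness']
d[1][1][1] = 'combination'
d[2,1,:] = ['solution', 'community', 'community']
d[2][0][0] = 'outcome'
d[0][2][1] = 'energy'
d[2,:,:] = [['outcome', 'meat', 'temperature'], ['solution', 'community', 'community'], ['tennis', 'hearing', 'awareness']]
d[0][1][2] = 'hotel'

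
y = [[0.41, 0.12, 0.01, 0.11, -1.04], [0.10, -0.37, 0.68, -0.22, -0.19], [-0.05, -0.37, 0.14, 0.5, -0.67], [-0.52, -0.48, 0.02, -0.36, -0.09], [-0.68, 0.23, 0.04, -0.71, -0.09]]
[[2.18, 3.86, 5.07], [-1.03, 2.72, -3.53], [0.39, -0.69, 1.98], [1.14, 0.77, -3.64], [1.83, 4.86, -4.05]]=y@[[-0.54, -0.07, 3.6], [-0.01, 3.15, 1.82], [-2.77, 2.99, -4.6], [-1.9, -5.1, 2.96], [-2.54, -3.89, -2.98]]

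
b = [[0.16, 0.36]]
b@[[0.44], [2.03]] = [[0.80]]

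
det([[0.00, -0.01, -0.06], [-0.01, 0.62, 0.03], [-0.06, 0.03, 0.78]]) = -0.002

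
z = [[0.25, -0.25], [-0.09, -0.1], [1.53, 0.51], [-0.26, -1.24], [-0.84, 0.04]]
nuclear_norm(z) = 3.08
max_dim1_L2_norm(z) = 1.61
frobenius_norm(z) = 2.25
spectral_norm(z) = 1.93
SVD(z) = [[-0.05, -0.3], [0.07, -0.04], [-0.82, -0.25], [0.42, -0.84], [0.37, 0.38]] @ diag([1.9332705183600927, 1.148462059817258]) @ [[-0.88, -0.48],  [-0.48, 0.88]]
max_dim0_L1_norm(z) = 2.97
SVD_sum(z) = [[0.09, 0.05], [-0.11, -0.06], [1.39, 0.76], [-0.72, -0.39], [-0.63, -0.34]] + [[0.16, -0.3], [0.02, -0.04], [0.14, -0.25], [0.46, -0.85], [-0.21, 0.38]]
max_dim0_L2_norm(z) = 1.78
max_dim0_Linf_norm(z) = 1.53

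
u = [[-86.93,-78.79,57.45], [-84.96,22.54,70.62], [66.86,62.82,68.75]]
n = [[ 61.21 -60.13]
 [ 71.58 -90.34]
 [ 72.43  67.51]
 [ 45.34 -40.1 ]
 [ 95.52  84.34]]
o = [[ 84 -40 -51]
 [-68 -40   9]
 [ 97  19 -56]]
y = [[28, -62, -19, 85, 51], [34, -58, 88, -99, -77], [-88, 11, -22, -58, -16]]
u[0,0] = -86.93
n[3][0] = 45.34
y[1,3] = -99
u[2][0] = 66.86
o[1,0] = -68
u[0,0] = -86.93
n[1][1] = -90.34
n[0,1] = -60.13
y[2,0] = -88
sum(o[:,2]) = -98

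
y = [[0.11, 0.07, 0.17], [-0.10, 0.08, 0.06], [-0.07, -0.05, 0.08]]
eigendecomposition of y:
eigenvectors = [[(-0.7+0j), -0.70-0.00j, 0.45+0.00j], [(-0.15-0.55j), -0.15+0.55j, -0.83+0.00j], [0.19-0.38j, (0.19+0.38j), 0.34+0.00j]]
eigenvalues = [(0.08+0.15j), (0.08-0.15j), (0.11+0j)]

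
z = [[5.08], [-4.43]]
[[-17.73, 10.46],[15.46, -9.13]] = z @ [[-3.49,2.06]]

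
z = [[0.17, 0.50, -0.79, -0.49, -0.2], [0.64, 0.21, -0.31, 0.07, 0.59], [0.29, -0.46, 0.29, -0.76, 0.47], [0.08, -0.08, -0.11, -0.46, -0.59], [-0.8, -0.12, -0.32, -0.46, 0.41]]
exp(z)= [[1.36, 0.90, -1.12, -0.07, -0.22], [0.47, 1.49, -0.77, 0.04, 0.63], [-0.12, -0.58, 1.34, -0.86, 0.76], [0.33, 0.05, -0.09, 0.74, -0.67], [-1.22, -0.42, 0.06, -0.23, 1.61]]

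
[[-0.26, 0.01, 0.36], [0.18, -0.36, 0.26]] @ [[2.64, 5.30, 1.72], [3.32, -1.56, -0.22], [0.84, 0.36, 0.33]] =[[-0.35,  -1.26,  -0.33], [-0.5,  1.61,  0.47]]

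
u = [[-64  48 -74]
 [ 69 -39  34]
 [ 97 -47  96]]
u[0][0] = -64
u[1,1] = -39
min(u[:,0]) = -64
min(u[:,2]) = -74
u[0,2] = -74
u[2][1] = -47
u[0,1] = 48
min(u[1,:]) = -39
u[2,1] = -47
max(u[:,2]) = 96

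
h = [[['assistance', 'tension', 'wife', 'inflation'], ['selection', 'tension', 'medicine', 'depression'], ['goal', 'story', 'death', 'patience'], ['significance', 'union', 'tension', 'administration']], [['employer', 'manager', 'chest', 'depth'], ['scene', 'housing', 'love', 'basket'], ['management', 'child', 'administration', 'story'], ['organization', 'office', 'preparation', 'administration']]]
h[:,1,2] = ['medicine', 'love']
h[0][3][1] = 'union'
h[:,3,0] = ['significance', 'organization']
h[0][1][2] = 'medicine'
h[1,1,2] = 'love'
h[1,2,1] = 'child'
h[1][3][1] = 'office'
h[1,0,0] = 'employer'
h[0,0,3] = 'inflation'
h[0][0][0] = 'assistance'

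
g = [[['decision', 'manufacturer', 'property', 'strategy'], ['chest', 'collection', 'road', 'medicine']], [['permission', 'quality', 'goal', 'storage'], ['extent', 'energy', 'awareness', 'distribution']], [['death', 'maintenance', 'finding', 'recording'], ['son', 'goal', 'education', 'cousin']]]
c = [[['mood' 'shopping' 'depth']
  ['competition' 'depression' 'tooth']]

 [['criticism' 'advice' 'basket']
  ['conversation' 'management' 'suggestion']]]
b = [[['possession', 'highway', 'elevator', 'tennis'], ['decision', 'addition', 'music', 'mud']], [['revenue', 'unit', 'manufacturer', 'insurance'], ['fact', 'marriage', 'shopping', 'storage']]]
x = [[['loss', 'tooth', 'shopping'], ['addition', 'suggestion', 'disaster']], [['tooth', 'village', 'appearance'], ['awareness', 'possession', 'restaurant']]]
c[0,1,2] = 'tooth'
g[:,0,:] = [['decision', 'manufacturer', 'property', 'strategy'], ['permission', 'quality', 'goal', 'storage'], ['death', 'maintenance', 'finding', 'recording']]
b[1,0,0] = 'revenue'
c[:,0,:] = [['mood', 'shopping', 'depth'], ['criticism', 'advice', 'basket']]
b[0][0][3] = 'tennis'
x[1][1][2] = 'restaurant'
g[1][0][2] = 'goal'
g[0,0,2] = 'property'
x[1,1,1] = 'possession'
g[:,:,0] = [['decision', 'chest'], ['permission', 'extent'], ['death', 'son']]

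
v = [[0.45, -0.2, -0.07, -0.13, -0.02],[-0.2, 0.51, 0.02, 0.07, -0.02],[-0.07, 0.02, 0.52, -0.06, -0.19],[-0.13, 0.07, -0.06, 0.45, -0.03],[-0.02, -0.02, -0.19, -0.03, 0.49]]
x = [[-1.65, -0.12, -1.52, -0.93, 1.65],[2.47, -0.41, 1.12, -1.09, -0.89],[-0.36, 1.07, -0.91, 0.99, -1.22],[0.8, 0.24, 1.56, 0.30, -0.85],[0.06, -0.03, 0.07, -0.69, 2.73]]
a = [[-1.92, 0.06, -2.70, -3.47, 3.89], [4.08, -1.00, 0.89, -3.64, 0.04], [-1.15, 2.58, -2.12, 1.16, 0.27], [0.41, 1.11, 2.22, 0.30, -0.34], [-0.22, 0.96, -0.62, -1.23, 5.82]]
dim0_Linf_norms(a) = [4.08, 2.58, 2.7, 3.64, 5.82]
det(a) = 624.34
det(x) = 9.70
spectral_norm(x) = 4.53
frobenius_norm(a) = 11.27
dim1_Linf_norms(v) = [0.45, 0.51, 0.52, 0.45, 0.49]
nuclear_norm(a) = 21.80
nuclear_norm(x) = 10.70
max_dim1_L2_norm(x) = 3.08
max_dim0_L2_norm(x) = 3.63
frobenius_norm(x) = 5.88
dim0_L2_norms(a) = [4.68, 3.13, 4.23, 5.31, 7.01]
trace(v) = 2.42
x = v @ a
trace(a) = 1.08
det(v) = 0.02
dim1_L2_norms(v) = [0.51, 0.55, 0.56, 0.48, 0.53]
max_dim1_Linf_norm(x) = 2.73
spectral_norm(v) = 0.76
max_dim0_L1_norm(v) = 0.87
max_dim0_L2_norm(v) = 0.56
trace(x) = 0.06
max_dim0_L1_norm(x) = 7.34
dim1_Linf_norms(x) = [1.65, 2.47, 1.22, 1.56, 2.73]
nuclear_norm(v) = 2.42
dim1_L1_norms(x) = [5.87, 5.98, 4.55, 3.75, 3.58]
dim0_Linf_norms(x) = [2.47, 1.07, 1.56, 1.09, 2.73]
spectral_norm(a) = 8.28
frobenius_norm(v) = 1.18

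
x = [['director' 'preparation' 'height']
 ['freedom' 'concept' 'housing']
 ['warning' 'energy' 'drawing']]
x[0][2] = 'height'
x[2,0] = 'warning'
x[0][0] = 'director'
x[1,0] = 'freedom'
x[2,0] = 'warning'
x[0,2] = 'height'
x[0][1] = 'preparation'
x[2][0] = 'warning'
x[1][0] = 'freedom'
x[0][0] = 'director'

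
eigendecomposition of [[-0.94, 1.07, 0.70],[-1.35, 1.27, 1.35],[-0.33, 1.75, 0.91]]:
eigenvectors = [[0.37+0.00j, -0.08-0.37j, -0.08+0.37j], [0.58+0.00j, 0.54-0.20j, (0.54+0.2j)], [(0.73+0j), -0.72+0.00j, (-0.72-0j)]]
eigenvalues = [(2.12+0j), (-0.44+0.31j), (-0.44-0.31j)]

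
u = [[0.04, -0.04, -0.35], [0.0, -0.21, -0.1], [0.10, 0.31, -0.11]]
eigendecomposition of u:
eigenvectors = [[-0.77+0.00j, (-0.77-0j), -0.91+0.00j],[-0.13-0.20j, -0.13+0.20j, (0.26+0j)],[-0.29+0.52j, -0.29-0.52j, (-0.34+0j)]]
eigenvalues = [(-0.1+0.22j), (-0.1-0.22j), (-0.08+0j)]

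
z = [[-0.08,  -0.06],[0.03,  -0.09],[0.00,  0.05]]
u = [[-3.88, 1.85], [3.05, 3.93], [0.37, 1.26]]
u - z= [[-3.80, 1.91], [3.02, 4.02], [0.37, 1.21]]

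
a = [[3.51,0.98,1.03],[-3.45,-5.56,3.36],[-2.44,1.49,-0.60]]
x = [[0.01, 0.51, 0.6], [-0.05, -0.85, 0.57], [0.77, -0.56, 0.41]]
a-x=[[3.50, 0.47, 0.43], [-3.40, -4.71, 2.79], [-3.21, 2.05, -1.01]]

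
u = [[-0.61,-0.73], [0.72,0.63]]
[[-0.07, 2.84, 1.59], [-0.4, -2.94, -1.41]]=u@[[-2.38, -2.54, -0.19], [2.08, -1.77, -2.02]]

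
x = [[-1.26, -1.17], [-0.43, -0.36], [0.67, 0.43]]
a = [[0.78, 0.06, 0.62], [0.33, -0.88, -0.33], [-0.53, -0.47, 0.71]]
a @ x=[[-0.59,-0.67], [-0.26,-0.21], [1.35,1.09]]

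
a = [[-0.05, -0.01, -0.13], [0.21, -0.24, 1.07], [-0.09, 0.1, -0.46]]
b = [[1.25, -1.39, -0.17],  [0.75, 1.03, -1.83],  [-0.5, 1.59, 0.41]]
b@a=[[-0.34,0.3,-1.57], [0.34,-0.44,1.85], [0.32,-0.34,1.58]]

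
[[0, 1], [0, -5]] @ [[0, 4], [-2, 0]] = [[-2, 0], [10, 0]]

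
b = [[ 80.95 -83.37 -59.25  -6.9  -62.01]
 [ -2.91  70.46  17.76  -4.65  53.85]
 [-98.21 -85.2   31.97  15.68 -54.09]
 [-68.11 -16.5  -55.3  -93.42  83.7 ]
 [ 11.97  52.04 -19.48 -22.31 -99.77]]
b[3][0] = -68.11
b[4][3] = -22.31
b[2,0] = -98.21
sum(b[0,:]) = -130.58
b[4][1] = 52.04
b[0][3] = -6.9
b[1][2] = 17.76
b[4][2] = -19.48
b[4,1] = 52.04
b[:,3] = [-6.9, -4.65, 15.68, -93.42, -22.31]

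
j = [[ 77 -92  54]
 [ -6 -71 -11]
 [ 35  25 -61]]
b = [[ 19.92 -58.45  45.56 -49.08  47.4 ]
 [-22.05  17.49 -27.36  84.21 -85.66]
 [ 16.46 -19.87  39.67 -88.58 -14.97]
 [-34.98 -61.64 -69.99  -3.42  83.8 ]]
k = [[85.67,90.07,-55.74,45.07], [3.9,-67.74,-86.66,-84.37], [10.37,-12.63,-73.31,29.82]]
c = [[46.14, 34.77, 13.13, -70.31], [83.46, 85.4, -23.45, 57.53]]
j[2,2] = -61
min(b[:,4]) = -85.66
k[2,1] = -12.63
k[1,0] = 3.9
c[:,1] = [34.77, 85.4]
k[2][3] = 29.82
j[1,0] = -6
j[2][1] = 25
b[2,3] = -88.58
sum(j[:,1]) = -138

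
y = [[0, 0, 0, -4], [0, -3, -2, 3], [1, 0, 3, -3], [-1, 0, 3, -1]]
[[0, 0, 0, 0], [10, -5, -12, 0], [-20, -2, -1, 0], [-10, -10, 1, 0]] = y@[[-5, 4, -1, 0], [0, 3, 4, 0], [-5, -2, 0, 0], [0, 0, 0, 0]]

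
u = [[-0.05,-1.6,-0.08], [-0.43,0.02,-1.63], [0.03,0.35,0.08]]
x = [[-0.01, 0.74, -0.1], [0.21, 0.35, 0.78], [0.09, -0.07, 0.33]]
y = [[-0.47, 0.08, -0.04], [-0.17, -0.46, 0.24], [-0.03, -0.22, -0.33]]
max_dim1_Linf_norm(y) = 0.47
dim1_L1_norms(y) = [0.59, 0.87, 0.58]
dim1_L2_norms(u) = [1.6, 1.69, 0.36]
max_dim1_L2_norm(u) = 1.69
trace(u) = 0.05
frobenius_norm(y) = 0.83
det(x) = 0.00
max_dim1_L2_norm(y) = 0.55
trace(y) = -1.26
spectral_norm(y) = 0.56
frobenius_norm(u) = 2.35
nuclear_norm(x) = 1.70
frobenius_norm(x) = 1.21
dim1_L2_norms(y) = [0.48, 0.55, 0.4]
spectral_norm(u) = 1.71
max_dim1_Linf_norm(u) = 1.63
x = y @ u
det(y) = -0.10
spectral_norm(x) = 0.96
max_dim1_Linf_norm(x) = 0.78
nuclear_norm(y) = 1.42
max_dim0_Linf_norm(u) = 1.63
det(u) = 0.01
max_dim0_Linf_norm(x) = 0.78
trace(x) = 0.67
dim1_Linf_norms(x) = [0.74, 0.78, 0.33]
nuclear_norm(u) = 3.33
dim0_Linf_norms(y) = [0.47, 0.46, 0.33]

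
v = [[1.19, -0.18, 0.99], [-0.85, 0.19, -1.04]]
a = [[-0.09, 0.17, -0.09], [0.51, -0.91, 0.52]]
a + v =[[1.10, -0.01, 0.90],[-0.34, -0.72, -0.52]]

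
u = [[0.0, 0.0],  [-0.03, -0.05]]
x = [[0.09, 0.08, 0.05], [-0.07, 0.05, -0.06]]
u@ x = [[0.00, 0.0, 0.00], [0.0, -0.0, 0.00]]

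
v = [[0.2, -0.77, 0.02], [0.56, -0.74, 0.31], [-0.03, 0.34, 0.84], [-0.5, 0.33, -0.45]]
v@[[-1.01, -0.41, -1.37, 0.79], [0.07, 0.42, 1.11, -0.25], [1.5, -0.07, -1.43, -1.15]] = [[-0.23, -0.41, -1.16, 0.33], [-0.15, -0.56, -2.03, 0.27], [1.31, 0.10, -0.78, -1.07], [-0.15, 0.38, 1.69, 0.04]]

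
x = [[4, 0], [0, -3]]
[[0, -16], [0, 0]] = x @ [[0, -4], [0, 0]]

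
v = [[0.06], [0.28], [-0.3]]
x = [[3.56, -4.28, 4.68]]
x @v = [[-2.39]]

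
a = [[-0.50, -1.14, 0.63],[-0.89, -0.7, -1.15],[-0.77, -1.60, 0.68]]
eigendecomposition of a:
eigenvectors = [[0.35, 0.80, 0.53], [0.75, -0.52, -0.56], [0.56, -0.31, 0.63]]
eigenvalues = [-1.96, -0.01, 1.45]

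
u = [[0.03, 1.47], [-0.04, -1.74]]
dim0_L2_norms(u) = [0.05, 2.28]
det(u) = 0.01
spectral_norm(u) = 2.28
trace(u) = -1.71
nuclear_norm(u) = 2.28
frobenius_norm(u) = 2.28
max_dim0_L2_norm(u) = 2.28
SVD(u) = [[0.65,  -0.76], [-0.76,  -0.65]] @ diag([2.278374773504064, 0.002896801736375182]) @ [[0.02, 1.00], [1.00, -0.02]]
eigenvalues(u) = [-0.0, -1.71]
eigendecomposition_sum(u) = [[-0.00, -0.0], [0.00, 0.0]] + [[0.03,1.47], [-0.04,-1.74]]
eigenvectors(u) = [[1.00, -0.65], [-0.02, 0.76]]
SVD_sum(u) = [[0.03, 1.47], [-0.04, -1.74]] + [[-0.00, 0.0], [-0.00, 0.00]]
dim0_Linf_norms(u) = [0.04, 1.74]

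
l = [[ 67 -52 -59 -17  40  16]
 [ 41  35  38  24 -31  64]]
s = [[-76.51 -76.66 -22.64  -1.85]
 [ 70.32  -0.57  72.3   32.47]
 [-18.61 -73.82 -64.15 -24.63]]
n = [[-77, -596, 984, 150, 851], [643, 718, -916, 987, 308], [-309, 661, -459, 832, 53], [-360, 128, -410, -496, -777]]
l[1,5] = 64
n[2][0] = -309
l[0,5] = 16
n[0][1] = -596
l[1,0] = 41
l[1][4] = -31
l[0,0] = 67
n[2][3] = 832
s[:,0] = [-76.51, 70.32, -18.61]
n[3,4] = -777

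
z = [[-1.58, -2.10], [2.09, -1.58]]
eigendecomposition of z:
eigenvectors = [[0.71+0.00j, (0.71-0j)], [0.00-0.71j, 0.00+0.71j]]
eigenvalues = [(-1.58+2.09j), (-1.58-2.09j)]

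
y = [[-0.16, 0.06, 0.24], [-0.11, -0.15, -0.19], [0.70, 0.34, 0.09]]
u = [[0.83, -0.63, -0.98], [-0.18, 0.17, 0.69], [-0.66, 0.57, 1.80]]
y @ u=[[-0.3,0.25,0.63], [0.06,-0.06,-0.34], [0.46,-0.33,-0.29]]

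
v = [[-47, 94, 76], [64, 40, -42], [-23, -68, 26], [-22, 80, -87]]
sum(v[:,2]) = -27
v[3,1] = 80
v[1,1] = 40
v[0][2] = 76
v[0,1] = 94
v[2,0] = -23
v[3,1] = 80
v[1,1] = 40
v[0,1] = 94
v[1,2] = -42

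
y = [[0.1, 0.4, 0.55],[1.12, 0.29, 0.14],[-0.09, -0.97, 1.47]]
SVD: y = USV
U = [[0.14, 0.31, -0.94], [-0.07, 0.95, 0.30], [0.99, 0.03, 0.16]]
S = [1.78, 1.2, 0.55]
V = [[-0.09, -0.52, 0.85], [0.91, 0.31, 0.28], [0.41, -0.8, -0.44]]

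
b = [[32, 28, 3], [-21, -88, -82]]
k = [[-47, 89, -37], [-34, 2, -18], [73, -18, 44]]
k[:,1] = [89, 2, -18]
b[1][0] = -21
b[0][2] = 3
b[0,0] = 32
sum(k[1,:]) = -50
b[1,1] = -88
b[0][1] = 28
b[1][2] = -82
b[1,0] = -21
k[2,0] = 73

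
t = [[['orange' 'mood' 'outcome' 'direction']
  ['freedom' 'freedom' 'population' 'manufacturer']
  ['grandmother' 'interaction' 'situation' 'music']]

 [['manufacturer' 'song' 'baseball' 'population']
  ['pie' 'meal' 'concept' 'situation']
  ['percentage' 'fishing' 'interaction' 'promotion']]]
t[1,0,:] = ['manufacturer', 'song', 'baseball', 'population']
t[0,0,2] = 'outcome'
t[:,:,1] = [['mood', 'freedom', 'interaction'], ['song', 'meal', 'fishing']]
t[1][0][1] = 'song'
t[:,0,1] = ['mood', 'song']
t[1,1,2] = 'concept'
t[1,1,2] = 'concept'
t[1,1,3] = 'situation'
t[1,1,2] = 'concept'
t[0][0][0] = 'orange'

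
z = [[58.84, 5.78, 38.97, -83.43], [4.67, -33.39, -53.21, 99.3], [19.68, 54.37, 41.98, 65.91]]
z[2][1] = 54.37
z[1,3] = 99.3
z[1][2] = -53.21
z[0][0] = 58.84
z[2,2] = 41.98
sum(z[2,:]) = 181.94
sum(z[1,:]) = 17.36999999999999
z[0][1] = 5.78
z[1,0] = 4.67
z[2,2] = 41.98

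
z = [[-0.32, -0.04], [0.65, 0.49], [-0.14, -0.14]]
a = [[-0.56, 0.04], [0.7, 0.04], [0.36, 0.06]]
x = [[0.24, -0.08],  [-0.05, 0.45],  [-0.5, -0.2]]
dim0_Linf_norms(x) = [0.5, 0.45]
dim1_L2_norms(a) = [0.56, 0.7, 0.36]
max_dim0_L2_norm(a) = 0.97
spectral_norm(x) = 0.59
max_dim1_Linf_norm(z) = 0.65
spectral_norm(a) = 0.97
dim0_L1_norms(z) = [1.11, 0.67]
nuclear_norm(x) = 1.05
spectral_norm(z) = 0.88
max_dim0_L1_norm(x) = 0.79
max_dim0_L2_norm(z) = 0.74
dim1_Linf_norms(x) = [0.24, 0.45, 0.5]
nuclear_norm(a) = 1.04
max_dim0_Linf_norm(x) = 0.5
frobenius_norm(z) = 0.90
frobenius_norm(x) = 0.75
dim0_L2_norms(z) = [0.74, 0.51]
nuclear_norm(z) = 1.04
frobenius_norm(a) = 0.97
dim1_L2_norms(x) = [0.25, 0.45, 0.54]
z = a + x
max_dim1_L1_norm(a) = 0.74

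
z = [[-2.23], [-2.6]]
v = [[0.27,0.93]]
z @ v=[[-0.6, -2.07], [-0.70, -2.42]]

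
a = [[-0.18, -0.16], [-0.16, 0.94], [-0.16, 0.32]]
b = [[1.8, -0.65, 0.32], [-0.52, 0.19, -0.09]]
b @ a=[[-0.27, -0.8], [0.08, 0.23]]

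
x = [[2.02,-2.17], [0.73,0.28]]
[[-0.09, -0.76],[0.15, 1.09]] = x @ [[0.14, 1.00], [0.17, 1.28]]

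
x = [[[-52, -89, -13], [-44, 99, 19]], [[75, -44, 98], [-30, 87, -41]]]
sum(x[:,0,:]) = -25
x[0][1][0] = -44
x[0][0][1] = -89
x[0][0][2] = -13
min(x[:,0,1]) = -89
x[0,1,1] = 99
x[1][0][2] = 98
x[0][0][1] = -89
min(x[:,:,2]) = -41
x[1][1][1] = 87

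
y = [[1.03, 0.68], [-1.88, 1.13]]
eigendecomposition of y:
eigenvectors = [[-0.02+0.51j, (-0.02-0.51j)], [-0.86+0.00j, -0.86-0.00j]]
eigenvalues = [(1.08+1.13j), (1.08-1.13j)]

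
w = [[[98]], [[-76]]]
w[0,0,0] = 98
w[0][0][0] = 98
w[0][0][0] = 98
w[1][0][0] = -76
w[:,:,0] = [[98], [-76]]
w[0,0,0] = 98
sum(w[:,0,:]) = 22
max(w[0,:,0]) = 98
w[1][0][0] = -76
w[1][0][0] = -76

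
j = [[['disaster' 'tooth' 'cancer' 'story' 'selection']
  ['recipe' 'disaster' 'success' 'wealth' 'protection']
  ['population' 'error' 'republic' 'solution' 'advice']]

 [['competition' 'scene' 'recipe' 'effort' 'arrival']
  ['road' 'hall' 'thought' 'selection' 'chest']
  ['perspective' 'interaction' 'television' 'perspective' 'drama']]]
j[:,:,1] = [['tooth', 'disaster', 'error'], ['scene', 'hall', 'interaction']]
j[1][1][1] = 'hall'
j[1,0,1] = 'scene'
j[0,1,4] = 'protection'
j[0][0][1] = 'tooth'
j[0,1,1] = 'disaster'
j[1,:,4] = ['arrival', 'chest', 'drama']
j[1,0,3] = 'effort'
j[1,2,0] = 'perspective'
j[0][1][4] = 'protection'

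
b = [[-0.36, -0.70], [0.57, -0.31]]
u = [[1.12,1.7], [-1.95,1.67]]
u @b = [[0.57, -1.31], [1.65, 0.85]]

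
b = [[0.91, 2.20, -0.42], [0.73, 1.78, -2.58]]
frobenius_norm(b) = 4.03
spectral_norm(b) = 3.77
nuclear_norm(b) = 5.18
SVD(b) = [[-0.56, -0.83], [-0.83, 0.56]] @ diag([3.7680213647849925, 1.4157030036430112]) @ [[-0.3, -0.72, 0.63], [-0.24, -0.58, -0.78]]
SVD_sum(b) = [[0.63, 1.52, -1.33], [0.92, 2.24, -1.96]] + [[0.28, 0.68, 0.91], [-0.19, -0.46, -0.62]]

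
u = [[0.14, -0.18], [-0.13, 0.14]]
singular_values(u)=[0.3, 0.01]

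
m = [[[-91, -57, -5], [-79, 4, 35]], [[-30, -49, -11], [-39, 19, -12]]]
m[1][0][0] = -30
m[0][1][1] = 4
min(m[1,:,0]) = -39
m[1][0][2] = -11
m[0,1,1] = 4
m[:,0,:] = [[-91, -57, -5], [-30, -49, -11]]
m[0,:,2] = [-5, 35]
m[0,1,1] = 4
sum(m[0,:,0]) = -170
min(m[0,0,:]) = -91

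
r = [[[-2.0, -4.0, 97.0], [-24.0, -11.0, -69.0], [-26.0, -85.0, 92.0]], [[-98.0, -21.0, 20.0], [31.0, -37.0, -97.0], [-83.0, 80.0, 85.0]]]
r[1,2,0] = -83.0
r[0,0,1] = -4.0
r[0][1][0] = -24.0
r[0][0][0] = -2.0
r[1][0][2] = 20.0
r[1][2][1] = 80.0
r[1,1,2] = -97.0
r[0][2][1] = -85.0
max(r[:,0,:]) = 97.0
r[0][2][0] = -26.0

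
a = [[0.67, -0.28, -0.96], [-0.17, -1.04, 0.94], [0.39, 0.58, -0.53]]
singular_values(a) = [1.79, 0.98, 0.21]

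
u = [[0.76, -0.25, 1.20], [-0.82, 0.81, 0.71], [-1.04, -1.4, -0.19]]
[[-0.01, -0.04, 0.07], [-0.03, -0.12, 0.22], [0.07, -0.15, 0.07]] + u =[[0.75, -0.29, 1.27],  [-0.85, 0.69, 0.93],  [-0.97, -1.55, -0.12]]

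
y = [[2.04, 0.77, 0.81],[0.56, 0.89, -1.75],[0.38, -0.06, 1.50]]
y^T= [[2.04, 0.56, 0.38], [0.77, 0.89, -0.06], [0.81, -1.75, 1.50]]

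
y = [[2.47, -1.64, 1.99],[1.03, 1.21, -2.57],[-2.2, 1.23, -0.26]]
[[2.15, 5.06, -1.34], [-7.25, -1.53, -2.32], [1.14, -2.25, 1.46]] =y@ [[-1.26, 1.41, -1.14], [-0.93, 1.04, -0.84], [1.88, 1.65, 0.05]]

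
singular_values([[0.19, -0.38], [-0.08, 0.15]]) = [0.46, 0.0]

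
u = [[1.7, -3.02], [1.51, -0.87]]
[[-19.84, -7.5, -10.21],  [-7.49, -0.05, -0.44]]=u @ [[-1.74, 2.07, 2.45], [5.59, 3.65, 4.76]]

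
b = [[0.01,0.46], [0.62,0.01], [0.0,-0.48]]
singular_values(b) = [0.67, 0.62]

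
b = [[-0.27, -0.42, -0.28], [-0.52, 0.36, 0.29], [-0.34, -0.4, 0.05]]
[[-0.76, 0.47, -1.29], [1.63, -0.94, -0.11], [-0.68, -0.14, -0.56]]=b@[[-1.32, 0.61, 1.79], [2.8, -0.38, 0.19], [-0.22, -1.68, 2.58]]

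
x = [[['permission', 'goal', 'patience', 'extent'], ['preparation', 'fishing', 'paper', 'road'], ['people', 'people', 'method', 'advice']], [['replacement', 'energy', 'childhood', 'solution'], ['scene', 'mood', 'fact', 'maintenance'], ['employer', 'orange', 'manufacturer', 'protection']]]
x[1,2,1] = 'orange'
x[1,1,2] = 'fact'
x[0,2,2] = 'method'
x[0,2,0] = 'people'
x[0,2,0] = 'people'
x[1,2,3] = 'protection'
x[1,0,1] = 'energy'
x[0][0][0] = 'permission'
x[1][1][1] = 'mood'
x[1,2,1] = 'orange'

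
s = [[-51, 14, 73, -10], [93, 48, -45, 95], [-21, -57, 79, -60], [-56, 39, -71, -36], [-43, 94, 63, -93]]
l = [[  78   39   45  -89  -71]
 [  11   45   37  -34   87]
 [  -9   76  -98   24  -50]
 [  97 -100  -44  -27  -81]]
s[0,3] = -10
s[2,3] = -60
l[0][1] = 39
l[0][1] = 39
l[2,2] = -98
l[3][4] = -81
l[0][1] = 39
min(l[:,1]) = -100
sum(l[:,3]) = -126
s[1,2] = -45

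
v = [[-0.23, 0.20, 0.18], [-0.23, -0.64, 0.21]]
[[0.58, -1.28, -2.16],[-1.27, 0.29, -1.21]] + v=[[0.35,-1.08,-1.98], [-1.5,-0.35,-1.00]]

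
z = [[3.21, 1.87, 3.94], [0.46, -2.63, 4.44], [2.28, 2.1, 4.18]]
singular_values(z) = [8.13, 4.09, 0.67]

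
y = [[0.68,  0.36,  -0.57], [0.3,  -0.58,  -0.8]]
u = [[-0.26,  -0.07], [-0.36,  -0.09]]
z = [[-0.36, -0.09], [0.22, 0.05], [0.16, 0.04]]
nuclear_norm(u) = 0.46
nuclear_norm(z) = 0.47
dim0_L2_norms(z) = [0.45, 0.11]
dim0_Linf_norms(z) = [0.36, 0.09]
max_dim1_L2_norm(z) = 0.37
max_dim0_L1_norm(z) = 0.74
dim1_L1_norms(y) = [1.61, 1.68]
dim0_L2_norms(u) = [0.44, 0.11]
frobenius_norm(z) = 0.46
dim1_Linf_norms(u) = [0.26, 0.36]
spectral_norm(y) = 1.20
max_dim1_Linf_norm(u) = 0.36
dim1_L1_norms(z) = [0.45, 0.27, 0.2]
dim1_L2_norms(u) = [0.27, 0.37]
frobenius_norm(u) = 0.46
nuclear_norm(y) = 1.93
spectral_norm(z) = 0.46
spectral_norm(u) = 0.46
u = y @ z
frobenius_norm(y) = 1.41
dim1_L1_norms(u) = [0.33, 0.45]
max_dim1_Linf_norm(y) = 0.8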